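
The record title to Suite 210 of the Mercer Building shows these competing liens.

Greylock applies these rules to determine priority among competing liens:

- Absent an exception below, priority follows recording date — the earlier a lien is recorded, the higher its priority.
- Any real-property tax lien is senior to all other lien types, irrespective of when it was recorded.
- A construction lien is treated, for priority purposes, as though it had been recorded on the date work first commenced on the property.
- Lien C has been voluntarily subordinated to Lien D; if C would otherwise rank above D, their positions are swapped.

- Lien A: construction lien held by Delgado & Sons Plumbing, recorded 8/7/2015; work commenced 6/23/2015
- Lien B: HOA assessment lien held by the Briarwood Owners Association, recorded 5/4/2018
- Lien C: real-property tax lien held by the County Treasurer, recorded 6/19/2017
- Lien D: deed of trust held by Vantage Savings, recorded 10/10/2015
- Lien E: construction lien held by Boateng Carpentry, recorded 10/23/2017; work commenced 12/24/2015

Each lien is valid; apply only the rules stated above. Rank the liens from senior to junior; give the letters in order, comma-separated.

D, A, C, E, B

Effective dates after the stated exceptions: A's effective date is 6/23/2015, when work began; E is treated as recorded 12/24/2015, the work-commencement date.
C is a real-property tax lien, so it outranks all other liens regardless of date.
The other liens, earliest effective date first: A (6/23/2015), D (10/10/2015), E (12/24/2015), B (5/4/2018).
C would otherwise be senior to D, so under the subordination agreement C and D exchange positions.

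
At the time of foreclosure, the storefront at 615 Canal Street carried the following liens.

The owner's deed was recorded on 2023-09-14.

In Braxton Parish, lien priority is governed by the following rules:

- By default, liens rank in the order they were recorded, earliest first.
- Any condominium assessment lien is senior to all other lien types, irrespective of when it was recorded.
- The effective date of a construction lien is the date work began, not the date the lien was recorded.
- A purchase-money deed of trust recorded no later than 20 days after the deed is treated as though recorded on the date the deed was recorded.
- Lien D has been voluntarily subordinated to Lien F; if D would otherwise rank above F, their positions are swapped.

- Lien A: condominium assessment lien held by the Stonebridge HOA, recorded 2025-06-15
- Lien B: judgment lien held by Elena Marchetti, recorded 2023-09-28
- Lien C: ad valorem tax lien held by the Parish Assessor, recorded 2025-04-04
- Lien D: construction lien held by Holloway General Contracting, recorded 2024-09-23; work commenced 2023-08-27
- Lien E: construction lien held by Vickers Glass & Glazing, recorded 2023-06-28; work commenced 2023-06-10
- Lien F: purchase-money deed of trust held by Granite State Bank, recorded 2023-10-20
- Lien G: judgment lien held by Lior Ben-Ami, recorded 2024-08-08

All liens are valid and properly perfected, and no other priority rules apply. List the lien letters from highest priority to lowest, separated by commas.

Effective dates after the stated exceptions: D is treated as recorded 2023-08-27, the work-commencement date; E's effective date is 2023-06-10, when work began; F was recorded 36 days after the deed — beyond 20 days — so no relation-back applies.
A is a condominium assessment lien, so it outranks all other liens regardless of date.
Remaining liens by effective date: E (2023-06-10), D (2023-08-27), B (2023-09-28), F (2023-10-20), G (2024-08-08), C (2025-04-04).
D would otherwise be senior to F, so under the subordination agreement D and F exchange positions.

A, E, F, B, D, G, C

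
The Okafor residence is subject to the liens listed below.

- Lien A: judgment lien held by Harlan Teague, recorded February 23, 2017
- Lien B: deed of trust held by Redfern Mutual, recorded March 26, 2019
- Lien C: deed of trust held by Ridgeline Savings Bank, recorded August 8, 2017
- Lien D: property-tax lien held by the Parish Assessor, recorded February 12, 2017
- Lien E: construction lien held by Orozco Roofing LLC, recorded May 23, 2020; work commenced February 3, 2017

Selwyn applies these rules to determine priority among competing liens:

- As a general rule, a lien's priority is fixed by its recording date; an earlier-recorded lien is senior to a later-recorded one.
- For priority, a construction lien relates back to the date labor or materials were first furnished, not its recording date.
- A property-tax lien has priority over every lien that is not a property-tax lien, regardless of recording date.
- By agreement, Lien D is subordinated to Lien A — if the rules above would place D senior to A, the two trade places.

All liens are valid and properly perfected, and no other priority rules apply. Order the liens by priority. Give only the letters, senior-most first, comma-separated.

First, effective dates: E relates back to February 3, 2017 (work commenced).
D, as a property-tax lien, has superpriority and ranks first.
Among the remaining liens, by effective date: E (February 3, 2017), A (February 23, 2017), C (August 8, 2017), B (March 26, 2019).
D is senior to A before the subordination, so the two trade places.

A, E, D, C, B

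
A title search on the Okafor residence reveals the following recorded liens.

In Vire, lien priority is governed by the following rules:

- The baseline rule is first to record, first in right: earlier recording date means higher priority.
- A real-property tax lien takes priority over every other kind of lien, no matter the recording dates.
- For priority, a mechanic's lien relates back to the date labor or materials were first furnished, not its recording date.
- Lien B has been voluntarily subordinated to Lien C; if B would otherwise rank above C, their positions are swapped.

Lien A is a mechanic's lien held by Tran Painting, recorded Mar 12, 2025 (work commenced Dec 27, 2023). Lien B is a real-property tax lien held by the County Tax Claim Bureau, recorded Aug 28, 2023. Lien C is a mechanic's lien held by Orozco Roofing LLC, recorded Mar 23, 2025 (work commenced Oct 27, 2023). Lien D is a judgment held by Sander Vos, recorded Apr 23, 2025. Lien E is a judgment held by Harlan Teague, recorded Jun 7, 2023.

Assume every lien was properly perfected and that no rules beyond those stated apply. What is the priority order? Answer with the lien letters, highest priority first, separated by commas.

Adjusting effective dates: A's effective date is Dec 27, 2023, when work began; C is treated as recorded Oct 27, 2023, the work-commencement date.
B is a real-property tax lien and takes priority over every other lien.
The other liens, earliest effective date first: E (Jun 7, 2023), C (Oct 27, 2023), A (Dec 27, 2023), D (Apr 23, 2025).
Because B would otherwise rank above C, the subordination swaps them.

C, E, B, A, D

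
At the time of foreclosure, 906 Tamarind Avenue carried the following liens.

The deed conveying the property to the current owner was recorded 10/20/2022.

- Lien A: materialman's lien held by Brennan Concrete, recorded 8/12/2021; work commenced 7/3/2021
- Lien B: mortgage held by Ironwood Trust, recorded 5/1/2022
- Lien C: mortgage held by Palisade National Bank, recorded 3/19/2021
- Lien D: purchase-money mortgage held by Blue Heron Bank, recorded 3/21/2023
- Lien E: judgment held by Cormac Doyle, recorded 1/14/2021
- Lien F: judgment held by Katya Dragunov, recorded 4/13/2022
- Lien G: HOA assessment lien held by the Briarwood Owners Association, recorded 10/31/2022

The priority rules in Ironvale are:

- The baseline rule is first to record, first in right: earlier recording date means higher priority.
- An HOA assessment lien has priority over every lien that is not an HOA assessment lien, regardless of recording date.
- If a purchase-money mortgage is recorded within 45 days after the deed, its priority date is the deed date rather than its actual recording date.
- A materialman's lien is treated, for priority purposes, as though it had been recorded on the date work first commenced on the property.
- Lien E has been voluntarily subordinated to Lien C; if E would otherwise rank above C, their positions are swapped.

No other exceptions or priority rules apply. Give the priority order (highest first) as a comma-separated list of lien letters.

G, C, E, A, F, B, D

Adjusting effective dates: A is treated as recorded 7/3/2021, the work-commencement date; D was recorded 152 days after the deed — beyond 45 days — so no relation-back applies.
G is an HOA assessment lien, so it outranks all other liens regardless of date.
Ordering the rest by effective date: E (1/14/2021), C (3/19/2021), A (7/3/2021), F (4/13/2022), B (5/1/2022), D (3/21/2023).
Because E would otherwise rank above C, the subordination swaps them.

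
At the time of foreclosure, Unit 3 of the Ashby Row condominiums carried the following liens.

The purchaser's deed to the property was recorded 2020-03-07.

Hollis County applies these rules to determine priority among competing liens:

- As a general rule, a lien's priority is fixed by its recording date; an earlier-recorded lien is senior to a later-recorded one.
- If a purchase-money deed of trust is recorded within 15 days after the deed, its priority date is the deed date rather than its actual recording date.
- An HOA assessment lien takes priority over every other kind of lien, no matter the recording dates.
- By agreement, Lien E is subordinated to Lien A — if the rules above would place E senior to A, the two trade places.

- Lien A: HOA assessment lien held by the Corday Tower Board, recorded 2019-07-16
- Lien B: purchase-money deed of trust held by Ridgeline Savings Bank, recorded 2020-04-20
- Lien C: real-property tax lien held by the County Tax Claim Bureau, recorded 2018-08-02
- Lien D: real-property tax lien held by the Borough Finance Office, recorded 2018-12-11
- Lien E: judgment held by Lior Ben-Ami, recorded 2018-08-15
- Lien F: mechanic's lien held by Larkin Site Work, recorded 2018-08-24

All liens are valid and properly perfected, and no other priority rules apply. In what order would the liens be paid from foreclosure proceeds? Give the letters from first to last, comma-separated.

A, C, E, F, D, B

Effective dates after the stated exceptions: B was recorded 44 days after the deed — beyond 15 days — so no relation-back applies.
A is an HOA assessment lien and takes priority over every other lien.
The other liens, earliest effective date first: C (2018-08-02), E (2018-08-15), F (2018-08-24), D (2018-12-11), B (2020-04-20).
E is already junior to A, so the subordination agreement changes nothing.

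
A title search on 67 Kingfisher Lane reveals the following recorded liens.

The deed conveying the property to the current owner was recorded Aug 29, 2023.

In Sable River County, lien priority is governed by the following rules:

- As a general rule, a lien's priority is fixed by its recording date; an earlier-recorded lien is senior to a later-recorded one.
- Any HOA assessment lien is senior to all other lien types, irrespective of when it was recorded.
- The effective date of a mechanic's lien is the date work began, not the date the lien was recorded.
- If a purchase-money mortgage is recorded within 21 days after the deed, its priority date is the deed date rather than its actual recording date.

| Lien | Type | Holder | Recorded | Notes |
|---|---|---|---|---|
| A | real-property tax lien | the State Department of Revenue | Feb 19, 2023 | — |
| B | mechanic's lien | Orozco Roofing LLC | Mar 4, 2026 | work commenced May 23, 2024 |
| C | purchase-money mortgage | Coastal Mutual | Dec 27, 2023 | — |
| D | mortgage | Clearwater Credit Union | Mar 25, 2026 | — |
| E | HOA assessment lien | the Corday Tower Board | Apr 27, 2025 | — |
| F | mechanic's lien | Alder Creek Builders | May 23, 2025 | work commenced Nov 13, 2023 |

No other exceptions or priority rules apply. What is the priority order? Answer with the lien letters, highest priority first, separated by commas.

E, A, F, C, B, D

Effective dates after the stated exceptions: B is treated as recorded May 23, 2024, the work-commencement date; C was recorded 120 days after the deed — beyond 21 days — so no relation-back applies; F is treated as recorded Nov 13, 2023, the work-commencement date.
As an HOA assessment lien, E is senior to every other lien.
Among the remaining liens, by effective date: A (Feb 19, 2023), F (Nov 13, 2023), C (Dec 27, 2023), B (May 23, 2024), D (Mar 25, 2026).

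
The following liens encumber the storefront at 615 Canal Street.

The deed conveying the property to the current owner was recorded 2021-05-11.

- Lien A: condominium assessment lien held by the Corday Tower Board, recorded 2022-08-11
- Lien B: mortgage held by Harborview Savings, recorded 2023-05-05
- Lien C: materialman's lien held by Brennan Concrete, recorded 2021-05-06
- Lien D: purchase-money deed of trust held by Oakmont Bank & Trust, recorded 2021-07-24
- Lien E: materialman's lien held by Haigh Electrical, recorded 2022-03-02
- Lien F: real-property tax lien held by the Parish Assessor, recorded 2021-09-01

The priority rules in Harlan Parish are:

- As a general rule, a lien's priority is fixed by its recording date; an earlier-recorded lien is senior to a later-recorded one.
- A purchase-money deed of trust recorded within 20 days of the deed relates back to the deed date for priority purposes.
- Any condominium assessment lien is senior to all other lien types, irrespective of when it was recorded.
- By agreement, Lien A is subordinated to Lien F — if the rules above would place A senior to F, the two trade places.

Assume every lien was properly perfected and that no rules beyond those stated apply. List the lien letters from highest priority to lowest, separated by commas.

F, C, D, A, E, B

First, effective dates: D was recorded 74 days after the deed — beyond 20 days — so no relation-back applies.
A, as a condominium assessment lien, has superpriority and ranks first.
Remaining liens by effective date: C (2021-05-06), D (2021-07-24), F (2021-09-01), E (2022-03-02), B (2023-05-05).
A would otherwise be senior to F, so under the subordination agreement A and F exchange positions.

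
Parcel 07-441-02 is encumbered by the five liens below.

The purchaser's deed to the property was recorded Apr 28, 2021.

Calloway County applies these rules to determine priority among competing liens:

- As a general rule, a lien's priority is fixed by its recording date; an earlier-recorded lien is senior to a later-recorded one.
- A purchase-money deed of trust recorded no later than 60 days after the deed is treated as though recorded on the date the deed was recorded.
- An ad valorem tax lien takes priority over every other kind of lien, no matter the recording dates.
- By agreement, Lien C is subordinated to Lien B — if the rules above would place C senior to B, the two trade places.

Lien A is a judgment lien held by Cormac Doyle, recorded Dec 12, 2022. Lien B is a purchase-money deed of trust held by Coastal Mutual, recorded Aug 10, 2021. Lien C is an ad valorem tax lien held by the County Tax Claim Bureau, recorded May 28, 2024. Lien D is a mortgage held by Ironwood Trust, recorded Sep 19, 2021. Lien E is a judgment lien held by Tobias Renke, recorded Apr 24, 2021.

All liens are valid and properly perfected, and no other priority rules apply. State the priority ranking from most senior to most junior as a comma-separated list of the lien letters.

B, E, C, D, A

Effective dates: B was recorded 104 days after the deed, outside the 60-day window, so it keeps its recording date.
C is an ad valorem tax lien, so it outranks all other liens regardless of date.
The other liens, earliest effective date first: E (Apr 24, 2021), B (Aug 10, 2021), D (Sep 19, 2021), A (Dec 12, 2022).
The subordination applies — C was senior to B — so C and B swap.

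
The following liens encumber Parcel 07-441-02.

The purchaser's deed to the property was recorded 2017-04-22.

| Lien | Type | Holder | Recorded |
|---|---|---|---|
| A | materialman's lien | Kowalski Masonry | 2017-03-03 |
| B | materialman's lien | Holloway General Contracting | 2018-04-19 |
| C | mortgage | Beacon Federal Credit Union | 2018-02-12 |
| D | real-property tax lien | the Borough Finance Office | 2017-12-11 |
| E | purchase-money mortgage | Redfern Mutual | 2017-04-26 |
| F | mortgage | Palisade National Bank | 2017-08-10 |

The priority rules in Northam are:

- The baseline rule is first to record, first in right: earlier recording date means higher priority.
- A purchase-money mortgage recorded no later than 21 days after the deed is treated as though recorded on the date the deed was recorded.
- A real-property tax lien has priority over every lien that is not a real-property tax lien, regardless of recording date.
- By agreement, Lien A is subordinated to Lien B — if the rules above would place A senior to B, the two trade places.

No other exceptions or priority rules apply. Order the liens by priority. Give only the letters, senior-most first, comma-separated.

D, B, E, F, C, A

Effective dates after the stated exceptions: E was recorded within the 21-day window, so its effective date is the deed date 2017-04-22.
D is a real-property tax lien and takes priority over every other lien.
Ordering the rest by effective date: A (2017-03-03), E (2017-04-22), F (2017-08-10), C (2018-02-12), B (2018-04-19).
The subordination applies — A was senior to B — so A and B swap.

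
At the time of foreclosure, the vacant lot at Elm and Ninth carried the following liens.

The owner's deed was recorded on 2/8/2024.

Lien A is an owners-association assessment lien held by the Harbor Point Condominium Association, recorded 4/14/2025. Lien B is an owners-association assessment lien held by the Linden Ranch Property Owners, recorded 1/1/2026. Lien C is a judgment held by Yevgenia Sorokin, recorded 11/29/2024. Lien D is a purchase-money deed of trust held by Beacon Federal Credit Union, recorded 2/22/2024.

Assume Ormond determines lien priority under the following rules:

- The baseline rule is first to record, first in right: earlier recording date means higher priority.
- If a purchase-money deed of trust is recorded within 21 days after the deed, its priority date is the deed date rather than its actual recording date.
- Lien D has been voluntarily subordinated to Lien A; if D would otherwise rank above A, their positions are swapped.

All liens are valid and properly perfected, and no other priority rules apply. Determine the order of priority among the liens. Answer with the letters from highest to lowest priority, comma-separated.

First, effective dates: D was recorded within the 21-day window, so its effective date is the deed date 2/8/2024.
Ordering by effective date: D (2/8/2024), C (11/29/2024), A (4/14/2025), B (1/1/2026).
Because D would otherwise rank above A, the subordination swaps them.

A, C, D, B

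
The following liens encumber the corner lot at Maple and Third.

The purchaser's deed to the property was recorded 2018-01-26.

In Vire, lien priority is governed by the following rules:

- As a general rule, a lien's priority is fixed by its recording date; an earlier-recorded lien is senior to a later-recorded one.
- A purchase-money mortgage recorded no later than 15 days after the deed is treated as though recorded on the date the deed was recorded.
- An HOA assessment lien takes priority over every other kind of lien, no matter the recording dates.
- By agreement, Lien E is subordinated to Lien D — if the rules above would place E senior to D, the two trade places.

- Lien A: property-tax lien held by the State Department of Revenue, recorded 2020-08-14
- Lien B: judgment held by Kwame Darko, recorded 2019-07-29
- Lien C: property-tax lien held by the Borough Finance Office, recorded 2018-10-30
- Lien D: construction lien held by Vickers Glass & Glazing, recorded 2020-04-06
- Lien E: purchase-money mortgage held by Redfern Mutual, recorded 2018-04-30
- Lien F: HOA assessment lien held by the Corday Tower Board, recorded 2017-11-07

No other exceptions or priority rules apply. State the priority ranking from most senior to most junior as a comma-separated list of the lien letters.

F, D, C, B, E, A

Adjusting effective dates: E missed the 15-day window (94 days after the deed), so its recording date stands.
F is an HOA assessment lien, so it outranks all other liens regardless of date.
Remaining liens by effective date: E (2018-04-30), C (2018-10-30), B (2019-07-29), D (2020-04-06), A (2020-08-14).
E would otherwise be senior to D, so under the subordination agreement E and D exchange positions.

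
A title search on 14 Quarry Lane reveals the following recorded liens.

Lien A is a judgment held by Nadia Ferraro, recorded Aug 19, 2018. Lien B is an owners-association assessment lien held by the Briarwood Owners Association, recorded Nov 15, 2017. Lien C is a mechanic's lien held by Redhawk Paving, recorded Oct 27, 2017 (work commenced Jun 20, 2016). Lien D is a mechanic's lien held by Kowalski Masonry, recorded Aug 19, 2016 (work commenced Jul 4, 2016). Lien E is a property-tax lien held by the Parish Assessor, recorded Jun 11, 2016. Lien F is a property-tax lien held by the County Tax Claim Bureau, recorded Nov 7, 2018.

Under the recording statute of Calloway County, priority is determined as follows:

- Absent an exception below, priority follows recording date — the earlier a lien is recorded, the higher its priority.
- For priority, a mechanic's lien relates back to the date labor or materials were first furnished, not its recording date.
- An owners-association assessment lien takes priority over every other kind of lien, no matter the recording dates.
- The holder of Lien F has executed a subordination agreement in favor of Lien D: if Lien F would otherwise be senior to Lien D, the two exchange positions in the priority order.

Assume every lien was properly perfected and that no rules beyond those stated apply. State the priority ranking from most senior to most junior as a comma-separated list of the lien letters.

Effective dates: C relates back to Jun 20, 2016 (work commenced); D relates back to Jul 4, 2016 (work commenced).
As an owners-association assessment lien, B is senior to every other lien.
Ordering the rest by effective date: E (Jun 11, 2016), C (Jun 20, 2016), D (Jul 4, 2016), A (Aug 19, 2018), F (Nov 7, 2018).
F is already junior to D, so the subordination agreement changes nothing.

B, E, C, D, A, F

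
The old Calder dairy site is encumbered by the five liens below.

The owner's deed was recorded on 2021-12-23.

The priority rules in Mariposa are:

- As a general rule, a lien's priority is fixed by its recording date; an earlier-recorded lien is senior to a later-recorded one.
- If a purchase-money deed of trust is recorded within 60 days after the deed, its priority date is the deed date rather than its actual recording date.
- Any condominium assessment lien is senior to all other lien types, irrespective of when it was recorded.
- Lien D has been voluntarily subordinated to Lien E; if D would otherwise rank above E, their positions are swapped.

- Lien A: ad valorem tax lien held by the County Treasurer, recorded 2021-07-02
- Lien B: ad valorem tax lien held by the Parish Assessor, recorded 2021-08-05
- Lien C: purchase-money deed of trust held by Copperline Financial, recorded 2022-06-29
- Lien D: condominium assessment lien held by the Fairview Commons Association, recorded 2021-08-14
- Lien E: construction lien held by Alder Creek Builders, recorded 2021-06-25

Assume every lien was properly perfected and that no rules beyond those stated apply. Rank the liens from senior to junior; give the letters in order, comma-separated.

Effective dates: C missed the 60-day window (188 days after the deed), so its recording date stands.
D is a condominium assessment lien and takes priority over every other lien.
Among the remaining liens, by effective date: E (2021-06-25), A (2021-07-02), B (2021-08-05), C (2022-06-29).
D would otherwise be senior to E, so under the subordination agreement D and E exchange positions.

E, D, A, B, C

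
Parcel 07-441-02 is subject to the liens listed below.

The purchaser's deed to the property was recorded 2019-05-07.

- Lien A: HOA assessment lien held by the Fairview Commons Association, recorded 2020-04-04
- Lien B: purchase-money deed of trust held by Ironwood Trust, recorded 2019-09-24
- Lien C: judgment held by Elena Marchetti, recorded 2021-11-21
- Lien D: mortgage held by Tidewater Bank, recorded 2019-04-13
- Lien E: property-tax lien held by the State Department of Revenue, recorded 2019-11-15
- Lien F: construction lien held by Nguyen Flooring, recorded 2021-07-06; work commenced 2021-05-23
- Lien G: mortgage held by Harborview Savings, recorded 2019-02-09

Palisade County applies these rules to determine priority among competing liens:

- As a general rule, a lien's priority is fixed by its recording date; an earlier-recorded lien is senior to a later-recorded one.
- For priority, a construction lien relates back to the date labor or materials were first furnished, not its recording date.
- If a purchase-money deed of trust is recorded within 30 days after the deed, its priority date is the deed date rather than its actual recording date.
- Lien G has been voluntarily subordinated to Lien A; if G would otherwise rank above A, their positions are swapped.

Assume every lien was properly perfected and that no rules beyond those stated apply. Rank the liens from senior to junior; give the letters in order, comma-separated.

Effective dates: B missed the 30-day window (140 days after the deed), so its recording date stands; F is treated as recorded 2021-05-23, the work-commencement date.
Ordering by effective date: G (2019-02-09), D (2019-04-13), B (2019-09-24), E (2019-11-15), A (2020-04-04), F (2021-05-23), C (2021-11-21).
The subordination applies — G was senior to A — so G and A swap.

A, D, B, E, G, F, C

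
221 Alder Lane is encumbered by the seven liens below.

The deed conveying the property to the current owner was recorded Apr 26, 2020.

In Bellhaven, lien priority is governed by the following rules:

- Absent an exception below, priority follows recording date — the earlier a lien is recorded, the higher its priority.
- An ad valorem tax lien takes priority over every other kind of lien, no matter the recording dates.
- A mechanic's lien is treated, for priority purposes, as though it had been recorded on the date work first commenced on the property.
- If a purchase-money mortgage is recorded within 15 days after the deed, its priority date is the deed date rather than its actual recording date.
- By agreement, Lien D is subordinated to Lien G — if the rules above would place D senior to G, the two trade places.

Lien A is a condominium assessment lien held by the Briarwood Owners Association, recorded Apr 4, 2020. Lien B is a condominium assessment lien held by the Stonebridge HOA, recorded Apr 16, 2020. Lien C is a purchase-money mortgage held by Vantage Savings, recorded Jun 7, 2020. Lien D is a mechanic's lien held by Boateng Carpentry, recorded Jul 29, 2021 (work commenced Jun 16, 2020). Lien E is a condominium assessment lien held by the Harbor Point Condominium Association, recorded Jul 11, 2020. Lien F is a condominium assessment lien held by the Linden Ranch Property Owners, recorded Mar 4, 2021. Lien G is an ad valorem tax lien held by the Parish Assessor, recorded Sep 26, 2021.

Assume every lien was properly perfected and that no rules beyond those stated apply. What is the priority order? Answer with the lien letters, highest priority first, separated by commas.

Effective dates after the stated exceptions: C was recorded 42 days after the deed — beyond 15 days — so no relation-back applies; D's effective date is Jun 16, 2020, when work began.
As an ad valorem tax lien, G is senior to every other lien.
Among the remaining liens, by effective date: A (Apr 4, 2020), B (Apr 16, 2020), C (Jun 7, 2020), D (Jun 16, 2020), E (Jul 11, 2020), F (Mar 4, 2021).
Since D is not senior to G, the subordination leaves the order unchanged.

G, A, B, C, D, E, F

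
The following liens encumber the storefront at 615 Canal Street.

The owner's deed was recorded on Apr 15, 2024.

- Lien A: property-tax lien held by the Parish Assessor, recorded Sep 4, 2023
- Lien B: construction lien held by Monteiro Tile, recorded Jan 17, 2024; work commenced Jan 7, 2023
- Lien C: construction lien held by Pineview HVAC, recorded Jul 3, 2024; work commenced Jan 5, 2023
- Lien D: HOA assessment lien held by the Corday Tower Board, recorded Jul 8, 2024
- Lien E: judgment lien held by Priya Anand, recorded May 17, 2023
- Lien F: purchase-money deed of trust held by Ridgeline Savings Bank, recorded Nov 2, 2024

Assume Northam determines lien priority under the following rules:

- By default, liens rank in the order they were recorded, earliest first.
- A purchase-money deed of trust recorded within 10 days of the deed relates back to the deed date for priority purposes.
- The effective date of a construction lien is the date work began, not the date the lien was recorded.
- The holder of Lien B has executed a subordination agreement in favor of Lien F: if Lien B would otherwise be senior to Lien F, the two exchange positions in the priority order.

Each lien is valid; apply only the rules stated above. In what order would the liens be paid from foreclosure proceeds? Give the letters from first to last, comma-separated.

C, F, E, A, D, B

Adjusting effective dates: B relates back to Jan 7, 2023 (work commenced); C relates back to Jan 5, 2023 (work commenced); F missed the 10-day window (201 days after the deed), so its recording date stands.
By effective date: C (Jan 5, 2023), B (Jan 7, 2023), E (May 17, 2023), A (Sep 4, 2023), D (Jul 8, 2024), F (Nov 2, 2024).
The subordination applies — B was senior to F — so B and F swap.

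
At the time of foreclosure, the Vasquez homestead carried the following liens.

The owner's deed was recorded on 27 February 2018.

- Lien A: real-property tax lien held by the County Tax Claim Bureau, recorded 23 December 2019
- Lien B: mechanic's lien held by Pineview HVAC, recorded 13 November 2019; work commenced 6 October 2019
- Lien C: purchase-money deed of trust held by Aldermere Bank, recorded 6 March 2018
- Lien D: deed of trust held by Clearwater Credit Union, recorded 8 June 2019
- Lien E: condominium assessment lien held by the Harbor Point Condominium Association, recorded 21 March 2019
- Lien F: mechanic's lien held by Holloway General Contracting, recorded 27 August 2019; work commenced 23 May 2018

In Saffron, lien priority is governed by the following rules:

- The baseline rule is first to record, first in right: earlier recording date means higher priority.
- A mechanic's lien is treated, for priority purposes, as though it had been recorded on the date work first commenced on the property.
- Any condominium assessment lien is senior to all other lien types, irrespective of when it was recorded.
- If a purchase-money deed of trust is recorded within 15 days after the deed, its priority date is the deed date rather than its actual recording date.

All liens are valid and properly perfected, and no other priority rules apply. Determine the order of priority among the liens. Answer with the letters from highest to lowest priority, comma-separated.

E, C, F, D, B, A

First, effective dates: B is treated as recorded 6 October 2019, the work-commencement date; C was recorded within the 15-day window, so its effective date is the deed date 27 February 2018; F is treated as recorded 23 May 2018, the work-commencement date.
E is a condominium assessment lien, so it outranks all other liens regardless of date.
Remaining liens by effective date: C (27 February 2018), F (23 May 2018), D (8 June 2019), B (6 October 2019), A (23 December 2019).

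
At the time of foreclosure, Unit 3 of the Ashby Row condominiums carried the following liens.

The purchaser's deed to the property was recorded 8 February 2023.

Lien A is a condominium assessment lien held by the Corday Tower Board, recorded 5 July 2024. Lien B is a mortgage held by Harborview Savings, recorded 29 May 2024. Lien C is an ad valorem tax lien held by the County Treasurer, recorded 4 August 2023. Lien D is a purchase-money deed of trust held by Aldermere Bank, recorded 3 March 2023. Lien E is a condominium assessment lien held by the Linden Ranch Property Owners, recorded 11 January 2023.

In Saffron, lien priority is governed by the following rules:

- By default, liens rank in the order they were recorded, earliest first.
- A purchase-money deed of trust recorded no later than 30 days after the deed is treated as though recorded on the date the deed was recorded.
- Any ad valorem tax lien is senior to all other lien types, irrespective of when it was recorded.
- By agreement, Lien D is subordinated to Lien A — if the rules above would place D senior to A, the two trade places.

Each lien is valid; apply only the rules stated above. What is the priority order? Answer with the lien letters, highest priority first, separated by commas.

C, E, A, B, D

Effective dates after the stated exceptions: D was recorded within the 30-day window, so its effective date is the deed date 8 February 2023.
C, as an ad valorem tax lien, has superpriority and ranks first.
Among the remaining liens, by effective date: E (11 January 2023), D (8 February 2023), B (29 May 2024), A (5 July 2024).
D is senior to A before the subordination, so the two trade places.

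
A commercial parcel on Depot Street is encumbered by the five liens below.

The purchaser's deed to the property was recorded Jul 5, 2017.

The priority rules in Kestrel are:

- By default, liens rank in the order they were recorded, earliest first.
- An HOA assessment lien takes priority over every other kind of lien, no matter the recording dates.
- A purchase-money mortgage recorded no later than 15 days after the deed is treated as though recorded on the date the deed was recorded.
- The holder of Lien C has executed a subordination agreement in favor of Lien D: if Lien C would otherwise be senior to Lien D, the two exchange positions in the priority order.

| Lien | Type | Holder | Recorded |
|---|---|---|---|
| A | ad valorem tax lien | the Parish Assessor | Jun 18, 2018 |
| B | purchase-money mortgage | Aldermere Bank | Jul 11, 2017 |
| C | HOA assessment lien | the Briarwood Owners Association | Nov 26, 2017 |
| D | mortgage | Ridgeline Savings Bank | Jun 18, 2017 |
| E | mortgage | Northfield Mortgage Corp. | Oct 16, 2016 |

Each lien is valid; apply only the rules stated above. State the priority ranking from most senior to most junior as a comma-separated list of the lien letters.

D, E, C, B, A

Effective dates after the stated exceptions: B's effective date is the deed date, Jul 5, 2017.
C, as an HOA assessment lien, has superpriority and ranks first.
The other liens, earliest effective date first: E (Oct 16, 2016), D (Jun 18, 2017), B (Jul 5, 2017), A (Jun 18, 2018).
C would otherwise be senior to D, so under the subordination agreement C and D exchange positions.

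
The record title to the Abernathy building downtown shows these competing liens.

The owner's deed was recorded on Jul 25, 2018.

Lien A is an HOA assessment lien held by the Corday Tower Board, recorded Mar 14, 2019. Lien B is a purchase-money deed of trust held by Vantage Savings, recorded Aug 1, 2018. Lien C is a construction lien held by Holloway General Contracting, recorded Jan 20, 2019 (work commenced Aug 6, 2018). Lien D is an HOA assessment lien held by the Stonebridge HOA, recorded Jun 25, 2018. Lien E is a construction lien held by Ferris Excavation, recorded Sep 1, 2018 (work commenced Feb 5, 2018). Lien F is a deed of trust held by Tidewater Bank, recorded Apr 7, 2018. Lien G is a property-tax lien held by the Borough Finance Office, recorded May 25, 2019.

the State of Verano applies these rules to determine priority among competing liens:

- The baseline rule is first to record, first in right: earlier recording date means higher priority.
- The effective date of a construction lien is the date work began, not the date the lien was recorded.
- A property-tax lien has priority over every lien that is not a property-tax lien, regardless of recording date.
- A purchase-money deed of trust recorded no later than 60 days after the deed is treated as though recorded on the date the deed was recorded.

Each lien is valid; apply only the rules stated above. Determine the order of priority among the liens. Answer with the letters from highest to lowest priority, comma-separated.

G, E, F, D, B, C, A

First, effective dates: B relates back to the deed date Jul 25, 2018; C relates back to Aug 6, 2018 (work commenced); E relates back to Feb 5, 2018 (work commenced).
As a property-tax lien, G is senior to every other lien.
Remaining liens by effective date: E (Feb 5, 2018), F (Apr 7, 2018), D (Jun 25, 2018), B (Jul 25, 2018), C (Aug 6, 2018), A (Mar 14, 2019).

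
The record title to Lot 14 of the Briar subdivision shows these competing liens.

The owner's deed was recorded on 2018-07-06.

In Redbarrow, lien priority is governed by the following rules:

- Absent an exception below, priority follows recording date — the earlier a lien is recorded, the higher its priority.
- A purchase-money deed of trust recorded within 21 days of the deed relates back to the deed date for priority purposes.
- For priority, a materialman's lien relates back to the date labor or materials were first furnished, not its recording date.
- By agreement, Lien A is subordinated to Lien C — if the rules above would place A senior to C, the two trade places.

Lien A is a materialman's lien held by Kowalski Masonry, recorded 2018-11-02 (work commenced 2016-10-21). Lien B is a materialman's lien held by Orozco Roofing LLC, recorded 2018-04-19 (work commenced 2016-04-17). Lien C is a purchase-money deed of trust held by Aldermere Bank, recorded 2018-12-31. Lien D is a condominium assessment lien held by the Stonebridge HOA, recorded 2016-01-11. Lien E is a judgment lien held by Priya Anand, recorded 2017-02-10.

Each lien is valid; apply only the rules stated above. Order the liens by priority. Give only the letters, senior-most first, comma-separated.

Effective dates after the stated exceptions: A is treated as recorded 2016-10-21, the work-commencement date; B's effective date is 2016-04-17, when work began; C missed the 21-day window (178 days after the deed), so its recording date stands.
Sorted by effective date: D (2016-01-11), B (2016-04-17), A (2016-10-21), E (2017-02-10), C (2018-12-31).
Because A would otherwise rank above C, the subordination swaps them.

D, B, C, E, A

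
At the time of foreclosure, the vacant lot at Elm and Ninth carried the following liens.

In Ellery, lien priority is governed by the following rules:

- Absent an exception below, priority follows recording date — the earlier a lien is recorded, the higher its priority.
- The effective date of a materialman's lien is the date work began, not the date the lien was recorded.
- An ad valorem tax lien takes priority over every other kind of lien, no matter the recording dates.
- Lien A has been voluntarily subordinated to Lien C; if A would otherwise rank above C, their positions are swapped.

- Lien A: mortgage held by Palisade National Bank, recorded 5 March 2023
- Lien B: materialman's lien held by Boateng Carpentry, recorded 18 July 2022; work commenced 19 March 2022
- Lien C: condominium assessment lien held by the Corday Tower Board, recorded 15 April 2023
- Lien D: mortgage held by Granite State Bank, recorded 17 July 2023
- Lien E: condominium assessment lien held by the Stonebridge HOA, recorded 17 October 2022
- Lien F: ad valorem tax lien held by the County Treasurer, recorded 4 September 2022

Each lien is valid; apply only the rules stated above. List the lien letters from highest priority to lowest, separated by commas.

Effective dates after the stated exceptions: B's effective date is 19 March 2022, when work began.
As an ad valorem tax lien, F is senior to every other lien.
The other liens, earliest effective date first: B (19 March 2022), E (17 October 2022), A (5 March 2023), C (15 April 2023), D (17 July 2023).
A would otherwise be senior to C, so under the subordination agreement A and C exchange positions.

F, B, E, C, A, D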